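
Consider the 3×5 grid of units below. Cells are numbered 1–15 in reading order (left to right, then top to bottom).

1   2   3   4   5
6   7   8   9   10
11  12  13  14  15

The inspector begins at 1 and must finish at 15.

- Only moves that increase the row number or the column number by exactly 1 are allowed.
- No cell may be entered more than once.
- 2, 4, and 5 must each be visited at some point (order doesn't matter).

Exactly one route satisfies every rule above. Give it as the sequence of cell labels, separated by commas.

Moves only go right or down, so the column and row indices never decrease.
Route from 1: right 4 to 5, down 2 to 15 — 6 moves in all.
Check: all required cells visited.

1, 2, 3, 4, 5, 10, 15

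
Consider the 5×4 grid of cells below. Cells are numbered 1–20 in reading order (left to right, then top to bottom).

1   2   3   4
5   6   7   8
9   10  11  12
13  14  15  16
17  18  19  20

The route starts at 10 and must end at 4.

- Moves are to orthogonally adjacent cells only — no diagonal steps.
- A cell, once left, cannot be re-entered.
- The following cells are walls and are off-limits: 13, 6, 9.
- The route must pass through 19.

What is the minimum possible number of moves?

8

Any route passes through 19 somewhere between 10 and 4. Summing Manhattan distances along the two legs (10 → 19 → 4) gives a lower bound of 3 + 5 = 8 moves.
A route of 8 moves achieves this: 10 → 14 → 18 → 19 → 15 → 11 → 7 → 3 → 4.
Since 8 matches the lower bound, it is optimal.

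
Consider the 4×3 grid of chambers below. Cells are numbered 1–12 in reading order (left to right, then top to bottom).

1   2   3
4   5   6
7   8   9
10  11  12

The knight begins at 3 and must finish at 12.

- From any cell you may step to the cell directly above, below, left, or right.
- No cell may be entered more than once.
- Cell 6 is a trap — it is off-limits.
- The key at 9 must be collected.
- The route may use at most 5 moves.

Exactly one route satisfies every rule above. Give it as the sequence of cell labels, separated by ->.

Any route must reach 9 and still end at 12 within 5 moves, so the order of the required stops is forced.
Route from 3: left to 2, 2× down (reaching 8), right to 9, down to 12 — 5 moves in all.
Check: all required cells visited; 5 ≤ 5 moves.

3 -> 2 -> 5 -> 8 -> 9 -> 12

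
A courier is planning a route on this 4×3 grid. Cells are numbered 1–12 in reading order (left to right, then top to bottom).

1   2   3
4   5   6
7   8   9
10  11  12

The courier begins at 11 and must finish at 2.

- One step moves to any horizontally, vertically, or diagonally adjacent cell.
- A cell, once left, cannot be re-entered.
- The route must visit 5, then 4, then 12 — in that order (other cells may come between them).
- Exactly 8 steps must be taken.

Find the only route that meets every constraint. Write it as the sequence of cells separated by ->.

11 -> 7 -> 5 -> 4 -> 8 -> 12 -> 9 -> 6 -> 2

The waypoints must appear in the order 5, 4, 12, with no cell reused.
Route from 11: up-left 1 to 7, up-right 1 to 5, left 1 to 4, down-right 2 to 12, up 2 to 6, up-left 1 to 2 — 8 moves in all.
Check: order respected (5 at step 2, 4 at step 3, 12 at step 5); 8 moves as required.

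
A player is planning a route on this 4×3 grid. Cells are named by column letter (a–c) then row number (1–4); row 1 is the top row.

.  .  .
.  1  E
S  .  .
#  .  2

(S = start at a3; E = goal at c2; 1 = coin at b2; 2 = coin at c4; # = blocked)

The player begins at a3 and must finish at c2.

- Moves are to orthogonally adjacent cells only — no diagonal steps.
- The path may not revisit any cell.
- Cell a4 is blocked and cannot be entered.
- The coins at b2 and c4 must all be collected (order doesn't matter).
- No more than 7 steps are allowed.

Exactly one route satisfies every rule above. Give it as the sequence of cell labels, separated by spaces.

The budget equals the shortest possible length, so every move has to be on a shortest route through the required cells.
Route from a3: up to a2, right to b2, 2× down (reaching b4), right to c4, 2× up (reaching c2) — 7 moves in all.
Check: all required cells visited; 7 ≤ 7 moves.

a3 a2 b2 b3 b4 c4 c3 c2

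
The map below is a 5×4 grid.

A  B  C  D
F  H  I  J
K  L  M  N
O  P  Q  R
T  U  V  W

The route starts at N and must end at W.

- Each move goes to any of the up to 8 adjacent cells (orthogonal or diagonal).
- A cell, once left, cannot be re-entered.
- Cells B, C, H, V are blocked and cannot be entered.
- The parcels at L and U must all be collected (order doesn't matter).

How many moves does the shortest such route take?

6

Any route passes through L and U in some order between N and W. Summing Chebyshev distances along each leg and taking the cheapest ordering (N → U → L → W) gives a lower bound of 2 + 2 + 2 = 6 moves.
A route of 6 moves achieves this: N → I → L → O → U → Q → W.
Since 6 matches the lower bound, it is optimal.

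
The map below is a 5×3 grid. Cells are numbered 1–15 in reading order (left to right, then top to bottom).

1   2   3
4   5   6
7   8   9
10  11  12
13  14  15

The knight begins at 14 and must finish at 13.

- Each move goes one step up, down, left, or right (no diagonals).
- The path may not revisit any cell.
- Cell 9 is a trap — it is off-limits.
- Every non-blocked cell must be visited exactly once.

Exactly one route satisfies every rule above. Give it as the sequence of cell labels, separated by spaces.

14 15 12 11 8 5 6 3 2 1 4 7 10 13

Need to visit all 14 open cells exactly once, starting at 14 and ending at 13.
Route from 14: right to 15, up to 12, left to 11, 2× up (reaching 5), right to 6, up to 3, 2× left (reaching 1), 4× down (reaching 13) — 13 moves in all.
Check: all 14 open cells covered.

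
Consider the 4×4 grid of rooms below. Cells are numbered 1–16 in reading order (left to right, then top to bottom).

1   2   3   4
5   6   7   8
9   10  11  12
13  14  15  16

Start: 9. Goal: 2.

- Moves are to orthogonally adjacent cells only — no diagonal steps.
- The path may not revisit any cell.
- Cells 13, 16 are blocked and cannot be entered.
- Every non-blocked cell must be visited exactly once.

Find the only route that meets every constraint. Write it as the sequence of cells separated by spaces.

Need to visit all 14 open cells exactly once, starting at 9 and ending at 2.
Cell 12 has only two open neighbours (8 and 11), so the path must pass straight through it: one of those is the cell it's entered from and the other is where it exits.
Route from 9: right 1 to 10, down 1 to 14, right 1 to 15, up 1 to 11, right 1 to 12, up 2 to 4, left 1 to 3, down 1 to 7, left 2 to 5, up 1 to 1, right 1 to 2 — 13 moves in all.
Check: all 14 open cells covered.

9 10 14 15 11 12 8 4 3 7 6 5 1 2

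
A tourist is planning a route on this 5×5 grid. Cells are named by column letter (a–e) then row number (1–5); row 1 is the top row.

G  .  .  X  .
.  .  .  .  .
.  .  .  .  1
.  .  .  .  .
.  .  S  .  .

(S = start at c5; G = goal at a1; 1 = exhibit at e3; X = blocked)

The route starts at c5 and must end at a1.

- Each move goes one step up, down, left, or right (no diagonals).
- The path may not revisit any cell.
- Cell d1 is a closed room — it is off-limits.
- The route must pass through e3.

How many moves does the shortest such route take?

Any route passes through e3 somewhere between c5 and a1. Summing Manhattan distances along the two legs (c5 → e3 → a1) gives a lower bound of 4 + 6 = 10 moves.
A route of 10 moves achieves this: c5 → c4 → c3 → d3 → e3 → e2 → d2 → c2 → c1 → b1 → a1.
Since 10 matches the lower bound, it is optimal.

10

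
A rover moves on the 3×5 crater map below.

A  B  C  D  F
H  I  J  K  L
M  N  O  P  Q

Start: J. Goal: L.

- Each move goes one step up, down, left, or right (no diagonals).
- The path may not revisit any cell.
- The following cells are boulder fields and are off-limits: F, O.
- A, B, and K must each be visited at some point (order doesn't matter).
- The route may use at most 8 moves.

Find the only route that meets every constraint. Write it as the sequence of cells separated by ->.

J -> I -> H -> A -> B -> C -> D -> K -> L

Any route must reach A, B, and K and still end at L within 8 moves, so the order of the required stops is forced.
Route from J: left 2 to H, up 1 to A, right 3 to D, down 1 to K, right 1 to L — 8 moves in all.
Check: all required cells visited; 8 ≤ 8 moves.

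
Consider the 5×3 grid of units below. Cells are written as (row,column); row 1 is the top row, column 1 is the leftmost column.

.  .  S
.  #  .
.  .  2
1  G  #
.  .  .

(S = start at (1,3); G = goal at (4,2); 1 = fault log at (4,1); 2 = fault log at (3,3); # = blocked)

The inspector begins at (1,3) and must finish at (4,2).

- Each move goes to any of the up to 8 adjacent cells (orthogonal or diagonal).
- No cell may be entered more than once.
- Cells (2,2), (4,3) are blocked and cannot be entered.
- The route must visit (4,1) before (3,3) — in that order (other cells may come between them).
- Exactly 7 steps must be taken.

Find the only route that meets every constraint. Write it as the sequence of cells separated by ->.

(1,3) -> (1,2) -> (2,1) -> (3,1) -> (4,1) -> (3,2) -> (3,3) -> (4,2)

The waypoints must appear in the order (4,1), (3,3), with no cell reused.
Route from (1,3): left to (1,2), down-left to (2,1), 2× down (reaching (4,1)), up-right to (3,2), right to (3,3), down-left to (4,2) — 7 moves in all.
Check: order respected (1 at step 4, 2 at step 6); 7 moves as required.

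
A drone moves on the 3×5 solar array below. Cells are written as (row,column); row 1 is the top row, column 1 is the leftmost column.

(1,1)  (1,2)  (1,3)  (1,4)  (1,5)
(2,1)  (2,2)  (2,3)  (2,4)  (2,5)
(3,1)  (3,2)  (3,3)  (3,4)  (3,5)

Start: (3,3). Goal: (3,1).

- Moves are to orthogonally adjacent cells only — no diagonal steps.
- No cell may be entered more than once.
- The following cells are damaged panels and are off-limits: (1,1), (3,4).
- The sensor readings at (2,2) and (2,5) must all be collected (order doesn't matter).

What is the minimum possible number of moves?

10

Any route passes through (2,2) and (2,5) in some order between (3,3) and (3,1). Summing Manhattan distances along each leg and taking the cheapest ordering ((3,3) → (2,5) → (2,2) → (3,1)) gives a lower bound of 3 + 3 + 2 = 8 moves.
The shortest route satisfying every rule uses 10 moves: (3,3) → (2,3) → (2,4) → (2,5) → (1,5) → (1,4) → (1,3) → (1,2) → (2,2) → (3,2) → (3,1).
The bound of 8 isn't tight here; checking systematically, no route of length 8 through 9 satisfies every constraint, so 10 is the minimum.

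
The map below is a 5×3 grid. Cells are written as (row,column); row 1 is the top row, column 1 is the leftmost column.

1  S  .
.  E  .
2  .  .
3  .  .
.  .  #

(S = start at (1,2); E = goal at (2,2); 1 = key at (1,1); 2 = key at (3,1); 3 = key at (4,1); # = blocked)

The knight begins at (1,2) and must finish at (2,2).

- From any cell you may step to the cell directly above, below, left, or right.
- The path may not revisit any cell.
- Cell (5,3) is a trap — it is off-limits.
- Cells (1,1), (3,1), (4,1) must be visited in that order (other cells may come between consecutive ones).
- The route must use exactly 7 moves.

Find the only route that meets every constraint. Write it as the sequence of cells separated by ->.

(1,2) -> (1,1) -> (2,1) -> (3,1) -> (4,1) -> (4,2) -> (3,2) -> (2,2)

The waypoints must appear in the order (1,1), (3,1), (4,1), with no cell reused.
Route from (1,2): left to (1,1), 3× down (reaching (4,1)), right to (4,2), 2× up (reaching (2,2)) — 7 moves in all.
Check: order respected (1 at step 1, 2 at step 3, 3 at step 4); 7 moves as required.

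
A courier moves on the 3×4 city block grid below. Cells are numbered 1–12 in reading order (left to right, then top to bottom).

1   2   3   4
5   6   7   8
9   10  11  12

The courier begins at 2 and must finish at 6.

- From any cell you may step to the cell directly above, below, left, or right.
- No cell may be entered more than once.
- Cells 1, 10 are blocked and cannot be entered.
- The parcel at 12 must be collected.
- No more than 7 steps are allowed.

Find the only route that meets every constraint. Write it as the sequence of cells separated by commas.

2, 3, 4, 8, 12, 11, 7, 6

The 7-move cap with required stops at 12 leaves no slack for detours.
Route from 2: right 2 to 4, down 2 to 12, left 1 to 11, up 1 to 7, left 1 to 6 — 7 moves in all.
Check: all required cells visited; 7 ≤ 7 moves.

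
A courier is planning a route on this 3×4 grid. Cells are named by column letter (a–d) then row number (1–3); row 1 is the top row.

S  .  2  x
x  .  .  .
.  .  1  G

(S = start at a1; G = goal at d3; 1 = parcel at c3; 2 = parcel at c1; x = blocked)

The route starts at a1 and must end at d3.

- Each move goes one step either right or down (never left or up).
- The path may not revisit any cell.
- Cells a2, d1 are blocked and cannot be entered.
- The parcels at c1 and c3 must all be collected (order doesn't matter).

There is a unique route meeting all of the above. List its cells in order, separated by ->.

a1 -> b1 -> c1 -> c2 -> c3 -> d3

Moves only go right or down, so the column and row indices never decrease.
Route from a1: 2× right (reaching c1), 2× down (reaching c3), right to d3 — 5 moves in all.
Check: all required cells visited.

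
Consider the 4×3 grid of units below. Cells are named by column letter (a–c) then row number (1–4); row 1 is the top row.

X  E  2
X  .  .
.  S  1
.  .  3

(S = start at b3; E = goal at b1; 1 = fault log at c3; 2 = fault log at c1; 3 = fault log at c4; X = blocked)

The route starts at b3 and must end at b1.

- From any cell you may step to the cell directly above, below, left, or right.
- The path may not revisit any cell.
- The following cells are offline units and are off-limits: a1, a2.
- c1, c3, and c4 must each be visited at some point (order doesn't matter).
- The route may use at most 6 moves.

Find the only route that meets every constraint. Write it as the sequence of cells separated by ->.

The 6-move cap with required stops at c1, c3, c4 leaves no slack for detours.
Route from b3: down 1 to b4, right 1 to c4, up 3 to c1, left 1 to b1 — 6 moves in all.
Check: all required cells visited; 6 ≤ 6 moves.

b3 -> b4 -> c4 -> c3 -> c2 -> c1 -> b1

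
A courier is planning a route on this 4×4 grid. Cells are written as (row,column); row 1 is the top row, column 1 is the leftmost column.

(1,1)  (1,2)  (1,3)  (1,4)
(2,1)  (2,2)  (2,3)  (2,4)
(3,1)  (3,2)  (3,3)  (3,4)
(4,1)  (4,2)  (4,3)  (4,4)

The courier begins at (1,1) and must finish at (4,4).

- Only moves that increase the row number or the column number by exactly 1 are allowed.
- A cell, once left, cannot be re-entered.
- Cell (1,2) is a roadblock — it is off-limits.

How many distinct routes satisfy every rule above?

10

A right/down-only route from (1,1) to (4,4) makes exactly 3 down-moves and 3 right-moves in some order.
With no other constraints that would be C(6,3) = 20 routes.
Subtract routes through each blocked cell (inclusion–exclusion for overlaps): − through (1,2): 10 → 10.
That gives 10 routes.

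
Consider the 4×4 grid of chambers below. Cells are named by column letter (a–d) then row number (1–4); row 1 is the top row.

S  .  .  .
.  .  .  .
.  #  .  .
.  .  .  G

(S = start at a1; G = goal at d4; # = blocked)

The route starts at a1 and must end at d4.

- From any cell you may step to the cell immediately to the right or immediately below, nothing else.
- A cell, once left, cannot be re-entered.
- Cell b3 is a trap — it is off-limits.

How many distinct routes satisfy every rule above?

A right/down-only route from a1 to d4 makes exactly 3 down-moves and 3 right-moves in some order.
With no other constraints that would be C(6,3) = 20 routes.
Subtract routes through each blocked cell (inclusion–exclusion for overlaps): − through b3: 9 → 11.
That gives 11 routes.

11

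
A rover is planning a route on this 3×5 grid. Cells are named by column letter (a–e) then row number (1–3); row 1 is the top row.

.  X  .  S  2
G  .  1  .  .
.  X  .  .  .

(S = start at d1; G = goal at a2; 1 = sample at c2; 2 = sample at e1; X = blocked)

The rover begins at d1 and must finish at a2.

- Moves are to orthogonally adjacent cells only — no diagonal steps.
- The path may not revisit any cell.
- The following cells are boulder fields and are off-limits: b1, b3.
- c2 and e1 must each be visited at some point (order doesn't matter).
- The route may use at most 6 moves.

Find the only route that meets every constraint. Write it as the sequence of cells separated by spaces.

d1 e1 e2 d2 c2 b2 a2

The 6-move cap with required stops at c2, e1 leaves no slack for detours.
Route from d1: right 1 to e1, down 1 to e2, left 4 to a2 — 6 moves in all.
Check: all required cells visited; 6 ≤ 6 moves.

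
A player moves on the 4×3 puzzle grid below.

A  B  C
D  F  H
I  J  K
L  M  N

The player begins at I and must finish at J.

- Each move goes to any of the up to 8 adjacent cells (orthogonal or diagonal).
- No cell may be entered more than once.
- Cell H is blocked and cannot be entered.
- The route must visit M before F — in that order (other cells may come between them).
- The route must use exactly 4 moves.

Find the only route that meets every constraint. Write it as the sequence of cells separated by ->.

I -> M -> K -> F -> J

The waypoints must appear in the order M, F, with no cell reused.
Route from I: down-right to M, up-right to K, up-left to F, down to J — 4 moves in all.
Check: order respected (M at step 1, F at step 3); 4 moves as required.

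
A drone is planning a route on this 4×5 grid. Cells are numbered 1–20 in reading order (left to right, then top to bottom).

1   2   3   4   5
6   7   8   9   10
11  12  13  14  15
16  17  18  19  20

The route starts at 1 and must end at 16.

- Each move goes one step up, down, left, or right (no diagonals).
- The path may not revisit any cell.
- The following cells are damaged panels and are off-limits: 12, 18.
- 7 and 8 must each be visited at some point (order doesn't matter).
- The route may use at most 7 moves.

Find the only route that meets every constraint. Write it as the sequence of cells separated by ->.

1 -> 2 -> 3 -> 8 -> 7 -> 6 -> 11 -> 16

Any route must reach 7 and 8 and still end at 16 within 7 moves, so the order of the required stops is forced.
Route from 1: 2× right (reaching 3), down to 8, 2× left (reaching 6), 2× down (reaching 16) — 7 moves in all.
Check: all required cells visited; 7 ≤ 7 moves.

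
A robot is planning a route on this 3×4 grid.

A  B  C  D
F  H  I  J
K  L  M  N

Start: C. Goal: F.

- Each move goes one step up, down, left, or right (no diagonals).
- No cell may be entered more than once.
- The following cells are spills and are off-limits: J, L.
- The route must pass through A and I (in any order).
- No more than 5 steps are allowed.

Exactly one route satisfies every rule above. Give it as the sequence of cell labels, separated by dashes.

C - I - H - B - A - F

Any route must reach A and I and still end at F within 5 moves, so the order of the required stops is forced.
Route from C: down 1 to I, left 1 to H, up 1 to B, left 1 to A, down 1 to F — 5 moves in all.
Check: all required cells visited; 5 ≤ 5 moves.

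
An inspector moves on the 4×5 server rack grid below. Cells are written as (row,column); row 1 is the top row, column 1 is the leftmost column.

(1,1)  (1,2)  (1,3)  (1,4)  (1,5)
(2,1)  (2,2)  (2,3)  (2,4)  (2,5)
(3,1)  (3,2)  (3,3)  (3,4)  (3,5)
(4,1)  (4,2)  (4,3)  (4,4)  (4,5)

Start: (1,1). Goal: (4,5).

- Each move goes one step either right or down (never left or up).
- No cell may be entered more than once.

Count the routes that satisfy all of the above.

A right/down-only route from (1,1) to (4,5) makes exactly 3 down-moves and 4 right-moves in some order.
With no other constraints that would be C(7,3) = 35 routes.
That gives 35 routes.

35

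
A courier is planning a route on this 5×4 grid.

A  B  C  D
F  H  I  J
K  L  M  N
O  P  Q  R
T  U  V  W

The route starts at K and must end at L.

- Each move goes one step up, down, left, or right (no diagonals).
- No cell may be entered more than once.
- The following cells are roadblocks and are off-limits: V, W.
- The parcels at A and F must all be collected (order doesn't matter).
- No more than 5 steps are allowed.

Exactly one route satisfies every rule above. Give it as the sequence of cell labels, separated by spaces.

The budget equals the shortest possible length, so every move has to be on a shortest route through the required cells.
Route from K: up 2 to A, right 1 to B, down 2 to L — 5 moves in all.
Check: all required cells visited; 5 ≤ 5 moves.

K F A B H L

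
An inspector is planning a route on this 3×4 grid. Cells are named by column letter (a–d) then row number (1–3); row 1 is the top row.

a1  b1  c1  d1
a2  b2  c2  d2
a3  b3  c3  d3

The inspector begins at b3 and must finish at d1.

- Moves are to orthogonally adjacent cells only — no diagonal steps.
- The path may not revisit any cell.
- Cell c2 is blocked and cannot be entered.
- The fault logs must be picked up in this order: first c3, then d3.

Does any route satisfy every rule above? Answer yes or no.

One route that works: b3 → c3 → d3 → d2 → d1.

yes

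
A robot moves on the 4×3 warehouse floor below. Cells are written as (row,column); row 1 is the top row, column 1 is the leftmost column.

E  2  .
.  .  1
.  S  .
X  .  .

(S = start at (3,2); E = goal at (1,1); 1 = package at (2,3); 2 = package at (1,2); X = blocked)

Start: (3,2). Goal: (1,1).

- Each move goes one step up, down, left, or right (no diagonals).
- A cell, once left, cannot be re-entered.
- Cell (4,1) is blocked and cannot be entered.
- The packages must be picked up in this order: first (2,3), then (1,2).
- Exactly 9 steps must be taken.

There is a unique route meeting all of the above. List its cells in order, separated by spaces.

(3,2) (4,2) (4,3) (3,3) (2,3) (1,3) (1,2) (2,2) (2,1) (1,1)

The waypoints must appear in the order (2,3), (1,2), with no cell reused.
Route from (3,2): down to (4,2), right to (4,3), 3× up (reaching (1,3)), left to (1,2), down to (2,2), left to (2,1), up to (1,1) — 9 moves in all.
Check: order respected (1 at step 4, 2 at step 6); 9 moves as required.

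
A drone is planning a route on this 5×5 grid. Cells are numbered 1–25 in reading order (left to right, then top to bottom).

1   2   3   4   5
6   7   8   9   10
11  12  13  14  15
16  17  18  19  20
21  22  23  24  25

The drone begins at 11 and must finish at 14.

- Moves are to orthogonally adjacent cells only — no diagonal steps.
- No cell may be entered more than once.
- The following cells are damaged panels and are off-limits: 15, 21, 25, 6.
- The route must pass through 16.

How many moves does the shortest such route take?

Any route passes through 16 somewhere between 11 and 14. Summing Manhattan distances along the two legs (11 → 16 → 14) gives a lower bound of 1 + 4 = 5 moves.
A route of 5 moves achieves this: 11 → 16 → 17 → 12 → 13 → 14.
Since 5 matches the lower bound, it is optimal.

5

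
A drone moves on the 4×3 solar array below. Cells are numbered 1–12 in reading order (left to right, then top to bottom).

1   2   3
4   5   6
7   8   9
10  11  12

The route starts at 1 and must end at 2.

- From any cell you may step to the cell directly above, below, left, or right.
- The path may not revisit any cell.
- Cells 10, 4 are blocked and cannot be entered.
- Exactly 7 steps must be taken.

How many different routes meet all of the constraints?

0

Need simple routes of exactly 7 moves from 1 to 2 (Manhattan distance 1, so 3 moves are spent on a detour and 3 undoing it).
No route satisfies every constraint, so the count is 0.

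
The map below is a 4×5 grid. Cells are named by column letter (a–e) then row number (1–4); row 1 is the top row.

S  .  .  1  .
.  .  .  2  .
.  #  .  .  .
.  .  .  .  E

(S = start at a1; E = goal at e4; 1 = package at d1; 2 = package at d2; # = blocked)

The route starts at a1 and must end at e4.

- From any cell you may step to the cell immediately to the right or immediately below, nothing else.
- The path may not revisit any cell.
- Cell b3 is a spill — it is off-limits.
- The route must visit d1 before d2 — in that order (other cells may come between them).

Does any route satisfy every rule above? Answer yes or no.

One route that works: a1 → b1 → c1 → d1 → d2 → d3 → d4 → e4.

yes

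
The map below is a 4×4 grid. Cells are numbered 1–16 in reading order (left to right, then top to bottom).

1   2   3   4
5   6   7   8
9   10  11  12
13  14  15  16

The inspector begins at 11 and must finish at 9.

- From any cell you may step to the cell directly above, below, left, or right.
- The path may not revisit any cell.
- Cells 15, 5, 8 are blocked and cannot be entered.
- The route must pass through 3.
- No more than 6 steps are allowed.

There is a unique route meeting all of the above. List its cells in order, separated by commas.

11, 7, 3, 2, 6, 10, 9

The 6-move cap with required stops at 3 leaves no slack for detours.
Route from 11: 2× up (reaching 3), left to 2, 2× down (reaching 10), left to 9 — 6 moves in all.
Check: all required cells visited; 6 ≤ 6 moves.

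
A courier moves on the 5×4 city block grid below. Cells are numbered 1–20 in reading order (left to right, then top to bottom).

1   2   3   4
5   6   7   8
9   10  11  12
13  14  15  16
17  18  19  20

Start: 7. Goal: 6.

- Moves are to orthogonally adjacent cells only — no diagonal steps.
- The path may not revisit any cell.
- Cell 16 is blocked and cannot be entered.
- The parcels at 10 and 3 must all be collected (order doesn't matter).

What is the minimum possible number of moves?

7

Any route passes through 10 and 3 in some order between 7 and 6. Summing Manhattan distances along each leg and taking the cheapest ordering (7 → 3 → 10 → 6) gives a lower bound of 1 + 3 + 1 = 5 moves.
The shortest route satisfying every rule uses 7 moves: 7 → 3 → 2 → 1 → 5 → 9 → 10 → 6.
The bound of 5 isn't tight here; checking systematically, no route of length 5 through 6 satisfies every constraint, so 7 is the minimum.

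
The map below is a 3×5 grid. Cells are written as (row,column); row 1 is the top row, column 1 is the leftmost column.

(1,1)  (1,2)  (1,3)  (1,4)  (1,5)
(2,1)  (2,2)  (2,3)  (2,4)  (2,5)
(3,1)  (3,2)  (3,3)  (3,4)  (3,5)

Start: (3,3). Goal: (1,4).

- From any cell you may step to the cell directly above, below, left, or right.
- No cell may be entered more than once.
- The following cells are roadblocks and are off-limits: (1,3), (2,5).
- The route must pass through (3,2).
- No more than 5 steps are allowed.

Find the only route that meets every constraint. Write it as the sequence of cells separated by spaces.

Any route must reach (3,2) and still end at (1,4) within 5 moves, so the order of the required stops is forced.
Route from (3,3): left 1 to (3,2), up 1 to (2,2), right 2 to (2,4), up 1 to (1,4) — 5 moves in all.
Check: all required cells visited; 5 ≤ 5 moves.

(3,3) (3,2) (2,2) (2,3) (2,4) (1,4)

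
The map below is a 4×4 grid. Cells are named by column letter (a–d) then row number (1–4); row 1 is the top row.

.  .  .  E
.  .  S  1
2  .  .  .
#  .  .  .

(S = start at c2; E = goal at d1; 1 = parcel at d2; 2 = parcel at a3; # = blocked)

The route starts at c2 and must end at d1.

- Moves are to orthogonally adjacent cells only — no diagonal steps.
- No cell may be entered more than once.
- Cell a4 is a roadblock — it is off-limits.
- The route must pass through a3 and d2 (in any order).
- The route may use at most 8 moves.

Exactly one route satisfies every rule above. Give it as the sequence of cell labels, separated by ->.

c2 -> b2 -> a2 -> a3 -> b3 -> c3 -> d3 -> d2 -> d1

The 8-move cap with required stops at a3, d2 leaves no slack for detours.
Route from c2: left 2 to a2, down 1 to a3, right 3 to d3, up 2 to d1 — 8 moves in all.
Check: all required cells visited; 8 ≤ 8 moves.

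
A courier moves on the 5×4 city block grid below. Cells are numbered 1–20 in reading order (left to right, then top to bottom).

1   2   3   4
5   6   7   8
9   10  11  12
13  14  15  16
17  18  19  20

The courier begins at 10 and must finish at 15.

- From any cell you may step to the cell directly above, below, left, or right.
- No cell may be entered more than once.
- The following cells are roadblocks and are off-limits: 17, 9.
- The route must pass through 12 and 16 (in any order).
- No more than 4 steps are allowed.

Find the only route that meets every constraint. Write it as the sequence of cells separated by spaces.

Any route must reach 12 and 16 and still end at 15 within 4 moves, so the order of the required stops is forced.
Route from 10: 2× right (reaching 12), down to 16, left to 15 — 4 moves in all.
Check: all required cells visited; 4 ≤ 4 moves.

10 11 12 16 15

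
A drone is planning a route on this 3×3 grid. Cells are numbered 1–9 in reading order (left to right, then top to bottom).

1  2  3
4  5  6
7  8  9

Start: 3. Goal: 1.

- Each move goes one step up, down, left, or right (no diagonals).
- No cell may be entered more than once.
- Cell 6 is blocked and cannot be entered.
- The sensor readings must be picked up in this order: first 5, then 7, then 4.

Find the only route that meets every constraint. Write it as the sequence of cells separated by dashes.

The waypoints must appear in the order 5, 7, 4, with no cell reused.
Route from 3: left to 2, 2× down (reaching 8), left to 7, 2× up (reaching 1) — 6 moves in all.
Check: order respected (5 at step 2, 7 at step 4, 4 at step 5).

3 - 2 - 5 - 8 - 7 - 4 - 1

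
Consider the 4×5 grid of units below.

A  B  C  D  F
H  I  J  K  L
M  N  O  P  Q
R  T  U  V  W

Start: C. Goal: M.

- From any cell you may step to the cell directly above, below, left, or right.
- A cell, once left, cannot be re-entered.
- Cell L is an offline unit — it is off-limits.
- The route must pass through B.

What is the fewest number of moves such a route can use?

Any route passes through B somewhere between C and M. Summing Manhattan distances along the two legs (C → B → M) gives a lower bound of 1 + 3 = 4 moves.
A route of 4 moves achieves this: C → B → I → N → M.
Since 4 matches the lower bound, it is optimal.

4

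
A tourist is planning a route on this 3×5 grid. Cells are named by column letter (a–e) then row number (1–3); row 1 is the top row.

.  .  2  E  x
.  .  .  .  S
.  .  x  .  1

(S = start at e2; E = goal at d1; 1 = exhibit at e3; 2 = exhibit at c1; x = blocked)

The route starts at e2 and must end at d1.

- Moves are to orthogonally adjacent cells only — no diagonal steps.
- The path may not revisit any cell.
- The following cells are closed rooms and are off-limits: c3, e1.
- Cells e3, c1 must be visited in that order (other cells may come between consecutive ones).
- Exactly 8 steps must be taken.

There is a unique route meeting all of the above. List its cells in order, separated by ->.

The waypoints must appear in the order e3, c1, with no cell reused.
Route from e2: down 1 to e3, left 1 to d3, up 1 to d2, left 2 to b2, up 1 to b1, right 2 to d1 — 8 moves in all.
Check: order respected (1 at step 1, 2 at step 7); 8 moves as required.

e2 -> e3 -> d3 -> d2 -> c2 -> b2 -> b1 -> c1 -> d1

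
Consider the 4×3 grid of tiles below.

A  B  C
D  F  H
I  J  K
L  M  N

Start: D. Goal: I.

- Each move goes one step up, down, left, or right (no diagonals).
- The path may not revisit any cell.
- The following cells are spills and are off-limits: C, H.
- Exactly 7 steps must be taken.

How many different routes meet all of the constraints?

2

Need simple routes of exactly 7 moves from D to I (Manhattan distance 1, so 3 moves are spent on a detour and 3 undoing it).
Enumerating: D A B F J M L I | D F J K N M L I.
That gives 2 routes.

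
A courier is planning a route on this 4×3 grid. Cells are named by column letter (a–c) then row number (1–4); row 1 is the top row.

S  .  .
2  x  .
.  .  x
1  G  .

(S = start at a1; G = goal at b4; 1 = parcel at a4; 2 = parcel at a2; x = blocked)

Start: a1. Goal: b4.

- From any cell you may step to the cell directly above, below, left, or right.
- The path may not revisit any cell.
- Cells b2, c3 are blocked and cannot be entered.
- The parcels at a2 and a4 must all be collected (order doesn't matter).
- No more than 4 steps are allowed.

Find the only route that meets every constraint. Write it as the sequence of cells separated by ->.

The 4-move cap with required stops at a2, a4 leaves no slack for detours.
Route from a1: 3× down (reaching a4), right to b4 — 4 moves in all.
Check: all required cells visited; 4 ≤ 4 moves.

a1 -> a2 -> a3 -> a4 -> b4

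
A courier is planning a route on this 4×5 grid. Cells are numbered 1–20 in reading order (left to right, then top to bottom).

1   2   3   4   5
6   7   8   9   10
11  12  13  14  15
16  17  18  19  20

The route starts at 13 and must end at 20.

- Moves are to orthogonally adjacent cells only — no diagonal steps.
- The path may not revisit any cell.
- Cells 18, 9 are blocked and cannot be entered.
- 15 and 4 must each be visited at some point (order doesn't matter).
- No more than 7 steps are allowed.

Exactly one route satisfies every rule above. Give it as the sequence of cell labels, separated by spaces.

The budget equals the shortest possible length, so every move has to be on a shortest route through the required cells.
Route from 13: 2× up (reaching 3), 2× right (reaching 5), 3× down (reaching 20) — 7 moves in all.
Check: all required cells visited; 7 ≤ 7 moves.

13 8 3 4 5 10 15 20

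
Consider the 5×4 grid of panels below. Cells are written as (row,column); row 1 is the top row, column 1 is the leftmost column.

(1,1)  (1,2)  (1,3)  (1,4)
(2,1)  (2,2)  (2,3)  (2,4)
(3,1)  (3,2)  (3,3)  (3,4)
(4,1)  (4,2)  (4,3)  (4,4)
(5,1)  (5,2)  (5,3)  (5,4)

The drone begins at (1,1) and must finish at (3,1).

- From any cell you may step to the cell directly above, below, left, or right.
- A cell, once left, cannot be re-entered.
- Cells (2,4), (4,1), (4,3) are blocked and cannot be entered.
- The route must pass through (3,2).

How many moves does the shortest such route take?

Any route passes through (3,2) somewhere between (1,1) and (3,1). Summing Manhattan distances along the two legs ((1,1) → (3,2) → (3,1)) gives a lower bound of 3 + 1 = 4 moves.
A route of 4 moves achieves this: (1,1) → (2,1) → (2,2) → (3,2) → (3,1).
Since 4 matches the lower bound, it is optimal.

4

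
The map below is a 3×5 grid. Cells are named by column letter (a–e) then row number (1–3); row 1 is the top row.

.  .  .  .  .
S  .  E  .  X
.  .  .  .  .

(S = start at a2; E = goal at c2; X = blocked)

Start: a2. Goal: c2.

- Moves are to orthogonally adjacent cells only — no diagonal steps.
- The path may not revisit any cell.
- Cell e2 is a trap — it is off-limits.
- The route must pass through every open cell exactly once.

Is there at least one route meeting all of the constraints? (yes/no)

Cell e1 has only one open neighbour but is neither the start nor the goal, so a Hamiltonian route would have to both enter and leave it through the same neighbour — impossible without revisiting.

no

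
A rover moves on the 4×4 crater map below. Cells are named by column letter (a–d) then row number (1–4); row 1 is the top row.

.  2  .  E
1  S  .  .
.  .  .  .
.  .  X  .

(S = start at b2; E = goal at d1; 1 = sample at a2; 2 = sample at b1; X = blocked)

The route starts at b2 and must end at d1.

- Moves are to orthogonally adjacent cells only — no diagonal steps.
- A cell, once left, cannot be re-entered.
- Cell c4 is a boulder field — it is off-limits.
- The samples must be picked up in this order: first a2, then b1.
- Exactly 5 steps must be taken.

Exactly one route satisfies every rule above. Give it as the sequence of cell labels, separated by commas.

b2, a2, a1, b1, c1, d1

The waypoints must appear in the order a2, b1, with no cell reused.
Route from b2: left to a2, up to a1, 3× right (reaching d1) — 5 moves in all.
Check: order respected (1 at step 1, 2 at step 3); 5 moves as required.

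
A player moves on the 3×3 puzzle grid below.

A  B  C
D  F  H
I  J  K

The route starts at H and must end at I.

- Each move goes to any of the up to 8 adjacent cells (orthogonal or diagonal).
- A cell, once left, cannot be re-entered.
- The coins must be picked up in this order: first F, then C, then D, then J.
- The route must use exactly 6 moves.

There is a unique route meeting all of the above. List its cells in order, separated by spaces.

H F C B D J I

The waypoints must appear in the order F, C, D, J, with no cell reused.
Route from H: left 1 to F, up-right 1 to C, left 1 to B, down-left 1 to D, down-right 1 to J, left 1 to I — 6 moves in all.
Check: order respected (F at step 1, C at step 2, D at step 4, J at step 5); 6 moves as required.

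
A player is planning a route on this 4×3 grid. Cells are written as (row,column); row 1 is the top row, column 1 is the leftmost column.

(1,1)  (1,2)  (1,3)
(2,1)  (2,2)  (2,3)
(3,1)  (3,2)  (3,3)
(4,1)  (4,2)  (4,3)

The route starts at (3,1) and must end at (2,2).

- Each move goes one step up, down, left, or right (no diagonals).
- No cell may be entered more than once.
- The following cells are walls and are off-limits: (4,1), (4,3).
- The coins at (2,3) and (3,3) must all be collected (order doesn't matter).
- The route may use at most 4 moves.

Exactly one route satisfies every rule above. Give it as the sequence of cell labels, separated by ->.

(3,1) -> (3,2) -> (3,3) -> (2,3) -> (2,2)

The budget equals the shortest possible length, so every move has to be on a shortest route through the required cells.
Route from (3,1): right 2 to (3,3), up 1 to (2,3), left 1 to (2,2) — 4 moves in all.
Check: all required cells visited; 4 ≤ 4 moves.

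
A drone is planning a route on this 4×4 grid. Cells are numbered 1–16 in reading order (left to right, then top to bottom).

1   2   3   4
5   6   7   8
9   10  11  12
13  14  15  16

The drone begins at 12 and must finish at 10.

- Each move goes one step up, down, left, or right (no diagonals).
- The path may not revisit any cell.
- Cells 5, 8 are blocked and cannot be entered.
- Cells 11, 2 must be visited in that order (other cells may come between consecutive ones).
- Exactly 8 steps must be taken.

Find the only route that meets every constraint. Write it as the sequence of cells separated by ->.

The waypoints must appear in the order 11, 2, with no cell reused.
Route from 12: down 1 to 16, left 1 to 15, up 3 to 3, left 1 to 2, down 2 to 10 — 8 moves in all.
Check: order respected (11 at step 3, 2 at step 6); 8 moves as required.

12 -> 16 -> 15 -> 11 -> 7 -> 3 -> 2 -> 6 -> 10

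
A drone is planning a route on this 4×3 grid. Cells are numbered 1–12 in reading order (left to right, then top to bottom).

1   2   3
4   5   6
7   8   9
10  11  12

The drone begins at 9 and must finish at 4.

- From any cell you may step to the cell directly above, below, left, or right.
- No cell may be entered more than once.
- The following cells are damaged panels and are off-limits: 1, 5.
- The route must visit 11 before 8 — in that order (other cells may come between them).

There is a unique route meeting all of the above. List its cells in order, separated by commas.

9, 12, 11, 8, 7, 4

The waypoints must appear in the order 11, 8, with no cell reused.
Route from 9: down 1 to 12, left 1 to 11, up 1 to 8, left 1 to 7, up 1 to 4 — 5 moves in all.
Check: order respected (11 at step 2, 8 at step 3).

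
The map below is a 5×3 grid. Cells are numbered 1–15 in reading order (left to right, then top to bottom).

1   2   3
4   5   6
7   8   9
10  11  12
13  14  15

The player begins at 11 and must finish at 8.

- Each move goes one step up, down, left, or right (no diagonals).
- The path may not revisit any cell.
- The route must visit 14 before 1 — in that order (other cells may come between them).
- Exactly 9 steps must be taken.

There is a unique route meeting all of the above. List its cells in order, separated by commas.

The waypoints must appear in the order 14, 1, with no cell reused.
Route from 11: down to 14, left to 13, 4× up (reaching 1), right to 2, 2× down (reaching 8) — 9 moves in all.
Check: order respected (14 at step 1, 1 at step 6); 9 moves as required.

11, 14, 13, 10, 7, 4, 1, 2, 5, 8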